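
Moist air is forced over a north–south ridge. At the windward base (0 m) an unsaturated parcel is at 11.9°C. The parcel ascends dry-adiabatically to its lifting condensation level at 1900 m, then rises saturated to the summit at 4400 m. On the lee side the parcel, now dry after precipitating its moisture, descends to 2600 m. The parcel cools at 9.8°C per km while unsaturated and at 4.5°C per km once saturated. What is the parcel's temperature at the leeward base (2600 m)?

0 → 1900 m (dry, 9.8°C/km): ΔT = -9.8 × 1.9 = -18.62°C → T = -6.72°C
1900 → 4400 m (saturated, 4.5°C/km): ΔT = -4.5 × 2.5 = -11.25°C → T = -17.97°C
4400 → 2600 m (dry descent, 9.8°C/km): ΔT = +9.8 × 1.8 = +17.64°C → T = -0.33°C

-0.33°C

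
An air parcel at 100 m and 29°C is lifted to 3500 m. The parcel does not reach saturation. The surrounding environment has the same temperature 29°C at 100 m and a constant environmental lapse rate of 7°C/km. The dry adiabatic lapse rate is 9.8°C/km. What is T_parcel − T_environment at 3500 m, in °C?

-9.52°C (parcel cooler than environment)

Parcel:
  From 100 m to 3500 m (dry): cools by 9.8 × 3.4 = 33.32°C, giving -4.32°C.
Environment:
  From 100 m to 3500 m (environment): cools by 7 × 3.4 = 23.8°C, giving 5.2°C.
T_parcel − T_env = -4.32 − 5.2 = -9.52°C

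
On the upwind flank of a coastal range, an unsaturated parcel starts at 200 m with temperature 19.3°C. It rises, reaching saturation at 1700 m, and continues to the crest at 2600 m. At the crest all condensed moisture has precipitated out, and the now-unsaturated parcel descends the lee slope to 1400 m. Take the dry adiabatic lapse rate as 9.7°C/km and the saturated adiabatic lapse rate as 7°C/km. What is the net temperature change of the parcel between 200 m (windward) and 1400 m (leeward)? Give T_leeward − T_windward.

From 200 m to 1700 m (dry): cools by 9.7 × 1.5 = 14.55°C, giving 4.75°C.
From 1700 m to 2600 m (saturated): cools by 7 × 0.9 = 6.3°C, giving -1.55°C.
From 2600 m to 1400 m (dry descent): warms by 9.7 × 1.2 = 11.64°C, giving 10.09°C.
Net change vs windward start: 10.09 − 19.3 = -9.21°C

-9.21°C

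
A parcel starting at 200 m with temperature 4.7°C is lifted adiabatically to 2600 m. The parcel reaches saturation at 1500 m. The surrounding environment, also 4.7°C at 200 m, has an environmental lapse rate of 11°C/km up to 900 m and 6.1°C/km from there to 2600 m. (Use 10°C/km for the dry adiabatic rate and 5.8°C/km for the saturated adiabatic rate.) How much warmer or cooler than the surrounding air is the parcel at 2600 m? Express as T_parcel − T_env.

-1.31°C (parcel cooler than environment)

Parcel:
  200–1500 m, dry: Δz = 1.3 km ⇒ ΔT = -13°C; T = -8.3°C
  1500–2600 m, saturated: Δz = 1.1 km ⇒ ΔT = -6.38°C; T = -14.68°C
Environment:
  200–900 m, environment, lower layer: Δz = 0.7 km ⇒ ΔT = -7.7°C; T = -3°C
  900–2600 m, environment, upper layer: Δz = 1.7 km ⇒ ΔT = -10.37°C; T = -13.37°C
T_parcel − T_env = -14.68 − (-13.37) = -1.31°C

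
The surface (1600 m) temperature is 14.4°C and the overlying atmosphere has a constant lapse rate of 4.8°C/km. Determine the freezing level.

Height above start = (14.4 − 0) / 4.8 = 3 km
Altitude = 1600 m + 3000 m = 4600 m

4600 m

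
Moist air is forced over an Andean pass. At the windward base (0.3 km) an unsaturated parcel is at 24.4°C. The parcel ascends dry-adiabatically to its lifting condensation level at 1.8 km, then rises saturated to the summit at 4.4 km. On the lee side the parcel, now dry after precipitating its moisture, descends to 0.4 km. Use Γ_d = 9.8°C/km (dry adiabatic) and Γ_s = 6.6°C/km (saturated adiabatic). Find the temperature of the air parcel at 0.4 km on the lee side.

31.74°C

Dry to 1800 m: -9.8 × 1.5 km = -14.7°C, so T = 9.7°C.
Saturated to 4400 m: -6.6 × 2.6 km = -17.16°C, so T = -7.46°C.
Dry descent to 400 m: +9.8 × 4 km = +39.2°C, so T = 31.74°C.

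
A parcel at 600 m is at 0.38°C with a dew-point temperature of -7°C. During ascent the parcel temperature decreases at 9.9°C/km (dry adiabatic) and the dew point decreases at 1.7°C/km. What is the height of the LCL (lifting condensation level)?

1500 m

T and T_d converge at 9.9 − 1.7 = 8.2°C per km
Height above start = (0.38 − (-7)) / 8.2 = 0.9 km
LCL altitude = 600 m + 900 m = 1500 m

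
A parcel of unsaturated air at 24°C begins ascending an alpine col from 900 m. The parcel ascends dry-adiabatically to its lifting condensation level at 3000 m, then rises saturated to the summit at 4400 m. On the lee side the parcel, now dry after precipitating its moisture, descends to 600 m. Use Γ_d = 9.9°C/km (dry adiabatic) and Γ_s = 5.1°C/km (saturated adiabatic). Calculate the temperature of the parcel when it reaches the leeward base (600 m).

900 → 3000 m (dry, 9.9°C/km): ΔT = -9.9 × 2.1 = -20.79°C → T = 3.21°C
3000 → 4400 m (saturated, 5.1°C/km): ΔT = -5.1 × 1.4 = -7.14°C → T = -3.93°C
4400 → 600 m (dry descent, 9.9°C/km): ΔT = +9.9 × 3.8 = +37.62°C → T = 33.69°C

33.69°C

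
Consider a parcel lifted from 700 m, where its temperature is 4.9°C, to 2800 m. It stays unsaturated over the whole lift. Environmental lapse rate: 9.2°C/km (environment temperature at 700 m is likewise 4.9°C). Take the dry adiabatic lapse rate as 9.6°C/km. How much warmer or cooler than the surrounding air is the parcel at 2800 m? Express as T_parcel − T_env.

Parcel:
  From 700 m to 2800 m (dry): cools by 9.6 × 2.1 = 20.16°C, giving -15.26°C.
Environment:
  From 700 m to 2800 m (environment): cools by 9.2 × 2.1 = 19.32°C, giving -14.42°C.
T_parcel − T_env = -15.26 − (-14.42) = -0.84°C

-0.84°C (parcel cooler than environment)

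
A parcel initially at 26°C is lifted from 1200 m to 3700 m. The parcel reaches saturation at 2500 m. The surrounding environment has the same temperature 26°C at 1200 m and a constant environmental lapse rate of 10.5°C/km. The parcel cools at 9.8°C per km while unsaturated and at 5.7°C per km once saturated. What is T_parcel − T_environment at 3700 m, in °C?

+6.67°C (parcel warmer than environment)

Parcel:
  From 1200 m to 2500 m (dry): cools by 9.8 × 1.3 = 12.74°C, giving 13.26°C.
  From 2500 m to 3700 m (saturated): cools by 5.7 × 1.2 = 6.84°C, giving 6.42°C.
Environment:
  From 1200 m to 3700 m (environment): cools by 10.5 × 2.5 = 26.25°C, giving -0.25°C.
T_parcel − T_env = 6.42 − (-0.25) = +6.67°C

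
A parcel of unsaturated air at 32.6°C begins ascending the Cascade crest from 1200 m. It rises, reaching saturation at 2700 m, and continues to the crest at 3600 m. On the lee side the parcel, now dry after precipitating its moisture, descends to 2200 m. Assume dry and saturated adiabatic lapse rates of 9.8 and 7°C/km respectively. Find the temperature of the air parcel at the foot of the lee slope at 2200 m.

25.32°C

1200 → 2700 m (dry, 9.8°C/km): ΔT = -9.8 × 1.5 = -14.7°C → T = 17.9°C
2700 → 3600 m (saturated, 7°C/km): ΔT = -7 × 0.9 = -6.3°C → T = 11.6°C
3600 → 2200 m (dry descent, 9.8°C/km): ΔT = +9.8 × 1.4 = +13.72°C → T = 25.32°C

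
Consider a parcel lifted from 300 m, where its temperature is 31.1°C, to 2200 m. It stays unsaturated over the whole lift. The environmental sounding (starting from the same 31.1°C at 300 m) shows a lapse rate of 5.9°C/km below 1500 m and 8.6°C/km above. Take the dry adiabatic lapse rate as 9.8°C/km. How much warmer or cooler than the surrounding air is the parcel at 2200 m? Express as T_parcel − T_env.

Parcel:
  Dry to 2200 m: -9.8 × 1.9 km = -18.62°C, so T = 12.48°C.
Environment:
  Environment, lower layer to 1500 m: -5.9 × 1.2 km = -7.08°C, so T = 24.02°C.
  Environment, upper layer to 2200 m: -8.6 × 0.7 km = -6.02°C, so T = 18°C.
T_parcel − T_env = 12.48 − 18 = -5.52°C

-5.52°C (parcel cooler than environment)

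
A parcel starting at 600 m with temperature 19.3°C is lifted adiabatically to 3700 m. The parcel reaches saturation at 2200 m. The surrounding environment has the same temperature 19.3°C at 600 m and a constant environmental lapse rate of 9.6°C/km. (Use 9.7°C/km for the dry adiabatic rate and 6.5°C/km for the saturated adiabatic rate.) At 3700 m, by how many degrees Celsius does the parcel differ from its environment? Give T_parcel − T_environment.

+4.49°C (parcel warmer than environment)

Parcel:
  600 → 2200 m (dry, 9.7°C/km): ΔT = -9.7 × 1.6 = -15.52°C → T = 3.78°C
  2200 → 3700 m (saturated, 6.5°C/km): ΔT = -6.5 × 1.5 = -9.75°C → T = -5.97°C
Environment:
  600 → 3700 m (environment, 9.6°C/km): ΔT = -9.6 × 3.1 = -29.76°C → T = -10.46°C
T_parcel − T_env = -5.97 − (-10.46) = +4.49°C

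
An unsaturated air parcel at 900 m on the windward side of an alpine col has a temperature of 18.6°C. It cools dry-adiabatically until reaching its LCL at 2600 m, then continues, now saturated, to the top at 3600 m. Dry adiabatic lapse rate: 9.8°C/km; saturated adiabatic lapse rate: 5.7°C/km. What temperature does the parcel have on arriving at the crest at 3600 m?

900 → 2600 m (dry, 9.8°C/km): ΔT = -9.8 × 1.7 = -16.66°C → T = 1.94°C
2600 → 3600 m (saturated, 5.7°C/km): ΔT = -5.7 × 1 = -5.7°C → T = -3.76°C

-3.76°C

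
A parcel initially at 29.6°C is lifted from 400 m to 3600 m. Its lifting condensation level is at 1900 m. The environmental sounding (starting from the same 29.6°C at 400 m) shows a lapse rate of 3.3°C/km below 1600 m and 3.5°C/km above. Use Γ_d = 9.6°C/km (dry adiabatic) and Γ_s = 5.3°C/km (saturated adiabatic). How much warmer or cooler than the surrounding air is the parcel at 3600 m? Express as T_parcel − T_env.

-12.45°C (parcel cooler than environment)

Parcel:
  From 400 m to 1900 m (dry): cools by 9.6 × 1.5 = 14.4°C, giving 15.2°C.
  From 1900 m to 3600 m (saturated): cools by 5.3 × 1.7 = 9.01°C, giving 6.19°C.
Environment:
  From 400 m to 1600 m (environment, lower layer): cools by 3.3 × 1.2 = 3.96°C, giving 25.64°C.
  From 1600 m to 3600 m (environment, upper layer): cools by 3.5 × 2 = 7°C, giving 18.64°C.
T_parcel − T_env = 6.19 − 18.64 = -12.45°C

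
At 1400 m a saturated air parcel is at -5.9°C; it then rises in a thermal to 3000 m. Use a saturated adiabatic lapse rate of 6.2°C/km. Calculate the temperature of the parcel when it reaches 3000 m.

From 1400 m to 3000 m (saturated adiabatic): cools by 6.2 × 1.6 = 9.92°C, giving -15.82°C.

-15.82°C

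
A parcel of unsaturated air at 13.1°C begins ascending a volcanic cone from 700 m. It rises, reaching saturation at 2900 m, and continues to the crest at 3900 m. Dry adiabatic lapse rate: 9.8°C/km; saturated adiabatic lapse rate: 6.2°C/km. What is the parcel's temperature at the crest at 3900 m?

-14.66°C

700–2900 m, dry: Δz = 2.2 km ⇒ ΔT = -21.56°C; T = -8.46°C
2900–3900 m, saturated: Δz = 1 km ⇒ ΔT = -6.2°C; T = -14.66°C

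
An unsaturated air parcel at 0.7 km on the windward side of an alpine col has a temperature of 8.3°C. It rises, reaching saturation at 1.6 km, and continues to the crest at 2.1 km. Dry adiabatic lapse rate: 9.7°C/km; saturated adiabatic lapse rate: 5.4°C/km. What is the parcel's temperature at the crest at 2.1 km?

700 → 1600 m (dry, 9.7°C/km): ΔT = -9.7 × 0.9 = -8.73°C → T = -0.43°C
1600 → 2100 m (saturated, 5.4°C/km): ΔT = -5.4 × 0.5 = -2.7°C → T = -3.13°C

-3.13°C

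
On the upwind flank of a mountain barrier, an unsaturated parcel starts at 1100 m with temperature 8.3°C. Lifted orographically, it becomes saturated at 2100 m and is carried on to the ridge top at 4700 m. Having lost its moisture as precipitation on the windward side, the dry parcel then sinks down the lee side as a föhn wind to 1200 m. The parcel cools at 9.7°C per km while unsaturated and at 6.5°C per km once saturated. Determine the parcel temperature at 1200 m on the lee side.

1100 → 2100 m (dry, 9.7°C/km): ΔT = -9.7 × 1 = -9.7°C → T = -1.4°C
2100 → 4700 m (saturated, 6.5°C/km): ΔT = -6.5 × 2.6 = -16.9°C → T = -18.3°C
4700 → 1200 m (dry descent, 9.7°C/km): ΔT = +9.7 × 3.5 = +33.95°C → T = 15.65°C

15.65°C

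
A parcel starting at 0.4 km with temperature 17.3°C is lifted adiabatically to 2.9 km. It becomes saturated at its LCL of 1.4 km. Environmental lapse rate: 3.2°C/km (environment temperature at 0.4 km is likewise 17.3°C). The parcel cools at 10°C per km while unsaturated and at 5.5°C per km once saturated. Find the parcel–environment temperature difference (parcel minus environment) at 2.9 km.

-10.25°C (parcel cooler than environment)

Parcel:
  Dry to 1400 m: -10 × 1 km = -10°C, so T = 7.3°C.
  Saturated to 2900 m: -5.5 × 1.5 km = -8.25°C, so T = -0.95°C.
Environment:
  Environment to 2900 m: -3.2 × 2.5 km = -8°C, so T = 9.3°C.
T_parcel − T_env = -0.95 − 9.3 = -10.25°C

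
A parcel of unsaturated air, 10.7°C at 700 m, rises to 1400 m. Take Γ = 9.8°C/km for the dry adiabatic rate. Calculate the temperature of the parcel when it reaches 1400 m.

From 700 m to 1400 m (dry adiabatic): cools by 9.8 × 0.7 = 6.86°C, giving 3.84°C.

3.84°C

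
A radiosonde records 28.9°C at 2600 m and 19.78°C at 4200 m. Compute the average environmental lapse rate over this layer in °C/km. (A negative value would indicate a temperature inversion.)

5.7°C/km

Γ = −ΔT/Δz = (28.9 − 19.78) / (4200 − 2600) m
  = 9.12°C / 1.6 km = 5.7°C/km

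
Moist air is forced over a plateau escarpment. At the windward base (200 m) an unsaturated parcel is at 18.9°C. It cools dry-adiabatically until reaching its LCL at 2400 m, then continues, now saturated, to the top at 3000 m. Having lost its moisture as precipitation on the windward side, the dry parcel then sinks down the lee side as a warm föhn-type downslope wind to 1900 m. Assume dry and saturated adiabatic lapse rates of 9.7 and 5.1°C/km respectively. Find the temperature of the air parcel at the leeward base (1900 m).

Dry to 2400 m: -9.7 × 2.2 km = -21.34°C, so T = -2.44°C.
Saturated to 3000 m: -5.1 × 0.6 km = -3.06°C, so T = -5.5°C.
Dry descent to 1900 m: +9.7 × 1.1 km = +10.67°C, so T = 5.17°C.

5.17°C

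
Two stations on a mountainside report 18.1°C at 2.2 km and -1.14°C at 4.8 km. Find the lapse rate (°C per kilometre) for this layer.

7.4°C/km

Γ = −ΔT/Δz = (18.1 − (-1.14)) / (4800 − 2200) m
  = 19.24°C / 2.6 km = 7.4°C/km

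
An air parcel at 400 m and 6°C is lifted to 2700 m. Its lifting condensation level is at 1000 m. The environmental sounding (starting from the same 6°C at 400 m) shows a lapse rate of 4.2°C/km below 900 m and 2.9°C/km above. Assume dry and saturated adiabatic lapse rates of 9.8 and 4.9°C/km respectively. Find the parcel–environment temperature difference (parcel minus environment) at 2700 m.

-6.89°C (parcel cooler than environment)

Parcel:
  Dry to 1000 m: -9.8 × 0.6 km = -5.88°C, so T = 0.12°C.
  Saturated to 2700 m: -4.9 × 1.7 km = -8.33°C, so T = -8.21°C.
Environment:
  Environment, lower layer to 900 m: -4.2 × 0.5 km = -2.1°C, so T = 3.9°C.
  Environment, upper layer to 2700 m: -2.9 × 1.8 km = -5.22°C, so T = -1.32°C.
T_parcel − T_env = -8.21 − (-1.32) = -6.89°C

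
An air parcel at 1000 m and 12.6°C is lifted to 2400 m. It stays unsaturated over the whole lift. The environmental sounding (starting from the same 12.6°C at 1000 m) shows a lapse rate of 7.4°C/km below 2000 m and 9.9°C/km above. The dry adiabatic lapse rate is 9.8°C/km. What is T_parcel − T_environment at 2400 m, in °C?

Parcel:
  From 1000 m to 2400 m (dry): cools by 9.8 × 1.4 = 13.72°C, giving -1.12°C.
Environment:
  From 1000 m to 2000 m (environment, lower layer): cools by 7.4 × 1 = 7.4°C, giving 5.2°C.
  From 2000 m to 2400 m (environment, upper layer): cools by 9.9 × 0.4 = 3.96°C, giving 1.24°C.
T_parcel − T_env = -1.12 − 1.24 = -2.36°C

-2.36°C (parcel cooler than environment)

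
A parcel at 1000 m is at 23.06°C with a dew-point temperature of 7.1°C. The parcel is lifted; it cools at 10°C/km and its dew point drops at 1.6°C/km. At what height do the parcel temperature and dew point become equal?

2900 m

T and T_d converge at 10 − 1.6 = 8.4°C per km
Height above start = (23.06 − 7.1) / 8.4 = 1.9 km
LCL altitude = 1000 m + 1900 m = 2900 m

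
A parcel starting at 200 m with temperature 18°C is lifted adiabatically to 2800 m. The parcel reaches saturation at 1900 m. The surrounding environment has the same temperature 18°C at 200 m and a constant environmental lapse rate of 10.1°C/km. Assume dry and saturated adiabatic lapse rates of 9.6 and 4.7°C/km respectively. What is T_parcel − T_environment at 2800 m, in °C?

Parcel:
  200 → 1900 m (dry, 9.6°C/km): ΔT = -9.6 × 1.7 = -16.32°C → T = 1.68°C
  1900 → 2800 m (saturated, 4.7°C/km): ΔT = -4.7 × 0.9 = -4.23°C → T = -2.55°C
Environment:
  200 → 2800 m (environment, 10.1°C/km): ΔT = -10.1 × 2.6 = -26.26°C → T = -8.26°C
T_parcel − T_env = -2.55 − (-8.26) = +5.71°C

+5.71°C (parcel warmer than environment)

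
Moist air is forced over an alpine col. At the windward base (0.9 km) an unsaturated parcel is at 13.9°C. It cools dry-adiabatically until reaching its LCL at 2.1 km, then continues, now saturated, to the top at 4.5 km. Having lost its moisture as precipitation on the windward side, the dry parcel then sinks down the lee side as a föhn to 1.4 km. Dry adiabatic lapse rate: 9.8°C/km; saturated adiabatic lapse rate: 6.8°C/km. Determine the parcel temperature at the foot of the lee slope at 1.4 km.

16.2°C

From 900 m to 2100 m (dry): cools by 9.8 × 1.2 = 11.76°C, giving 2.14°C.
From 2100 m to 4500 m (saturated): cools by 6.8 × 2.4 = 16.32°C, giving -14.18°C.
From 4500 m to 1400 m (dry descent): warms by 9.8 × 3.1 = 30.38°C, giving 16.2°C.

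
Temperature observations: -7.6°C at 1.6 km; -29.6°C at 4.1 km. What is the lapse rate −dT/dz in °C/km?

Γ = −ΔT/Δz = (-7.6 − (-29.6)) / (4100 − 1600) m
  = 22°C / 2.5 km = 8.8°C/km

8.8°C/km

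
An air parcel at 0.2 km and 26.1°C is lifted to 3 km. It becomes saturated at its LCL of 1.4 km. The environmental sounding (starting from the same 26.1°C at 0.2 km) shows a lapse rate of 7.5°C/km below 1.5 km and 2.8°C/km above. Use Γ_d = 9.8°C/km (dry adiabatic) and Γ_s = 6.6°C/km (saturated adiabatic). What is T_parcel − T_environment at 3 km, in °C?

Parcel:
  Dry to 1400 m: -9.8 × 1.2 km = -11.76°C, so T = 14.34°C.
  Saturated to 3000 m: -6.6 × 1.6 km = -10.56°C, so T = 3.78°C.
Environment:
  Environment, lower layer to 1500 m: -7.5 × 1.3 km = -9.75°C, so T = 16.35°C.
  Environment, upper layer to 3000 m: -2.8 × 1.5 km = -4.2°C, so T = 12.15°C.
T_parcel − T_env = 3.78 − 12.15 = -8.37°C

-8.37°C (parcel cooler than environment)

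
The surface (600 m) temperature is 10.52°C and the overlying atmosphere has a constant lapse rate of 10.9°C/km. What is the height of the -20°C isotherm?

3400 m

Height above start = (10.52 − (-20)) / 10.9 = 2.8 km
Altitude = 600 m + 2800 m = 3400 m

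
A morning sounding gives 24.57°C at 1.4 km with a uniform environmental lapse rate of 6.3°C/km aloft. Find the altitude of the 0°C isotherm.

Height above start = (24.57 − 0) / 6.3 = 3.9 km
Altitude = 1400 m + 3900 m = 5300 m

5.3 km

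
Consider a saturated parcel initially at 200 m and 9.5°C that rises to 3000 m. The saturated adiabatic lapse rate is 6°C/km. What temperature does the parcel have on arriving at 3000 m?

Saturated adiabatic to 3000 m: -6 × 2.8 km = -16.8°C, so T = -7.3°C.

-7.3°C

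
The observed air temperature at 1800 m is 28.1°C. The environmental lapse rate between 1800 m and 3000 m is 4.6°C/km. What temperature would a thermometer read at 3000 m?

22.58°C

1800–3000 m, environmental: Δz = 1.2 km ⇒ ΔT = -5.52°C; T = 22.58°C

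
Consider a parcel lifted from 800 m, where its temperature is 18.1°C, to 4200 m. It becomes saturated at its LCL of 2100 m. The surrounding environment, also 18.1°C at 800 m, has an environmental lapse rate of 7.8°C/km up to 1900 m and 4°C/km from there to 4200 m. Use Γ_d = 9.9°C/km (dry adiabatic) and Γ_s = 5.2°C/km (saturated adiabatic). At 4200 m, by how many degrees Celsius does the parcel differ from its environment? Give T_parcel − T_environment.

Parcel:
  From 800 m to 2100 m (dry): cools by 9.9 × 1.3 = 12.87°C, giving 5.23°C.
  From 2100 m to 4200 m (saturated): cools by 5.2 × 2.1 = 10.92°C, giving -5.69°C.
Environment:
  From 800 m to 1900 m (environment, lower layer): cools by 7.8 × 1.1 = 8.58°C, giving 9.52°C.
  From 1900 m to 4200 m (environment, upper layer): cools by 4 × 2.3 = 9.2°C, giving 0.32°C.
T_parcel − T_env = -5.69 − 0.32 = -6.01°C

-6.01°C (parcel cooler than environment)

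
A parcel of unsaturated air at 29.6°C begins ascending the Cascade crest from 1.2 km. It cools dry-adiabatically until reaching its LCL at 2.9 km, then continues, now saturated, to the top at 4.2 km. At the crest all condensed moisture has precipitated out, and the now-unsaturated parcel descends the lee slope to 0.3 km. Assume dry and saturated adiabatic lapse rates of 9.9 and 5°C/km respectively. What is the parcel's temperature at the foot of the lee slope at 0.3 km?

44.88°C

Dry to 2900 m: -9.9 × 1.7 km = -16.83°C, so T = 12.77°C.
Saturated to 4200 m: -5 × 1.3 km = -6.5°C, so T = 6.27°C.
Dry descent to 300 m: +9.9 × 3.9 km = +38.61°C, so T = 44.88°C.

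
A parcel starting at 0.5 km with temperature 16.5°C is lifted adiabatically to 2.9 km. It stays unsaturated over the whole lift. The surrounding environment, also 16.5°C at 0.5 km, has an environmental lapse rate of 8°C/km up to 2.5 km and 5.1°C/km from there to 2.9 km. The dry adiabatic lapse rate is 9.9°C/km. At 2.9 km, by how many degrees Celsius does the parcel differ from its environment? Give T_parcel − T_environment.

Parcel:
  500 → 2900 m (dry, 9.9°C/km): ΔT = -9.9 × 2.4 = -23.76°C → T = -7.26°C
Environment:
  500 → 2500 m (environment, lower layer, 8°C/km): ΔT = -8 × 2 = -16°C → T = 0.5°C
  2500 → 2900 m (environment, upper layer, 5.1°C/km): ΔT = -5.1 × 0.4 = -2.04°C → T = -1.54°C
T_parcel − T_env = -7.26 − (-1.54) = -5.72°C

-5.72°C (parcel cooler than environment)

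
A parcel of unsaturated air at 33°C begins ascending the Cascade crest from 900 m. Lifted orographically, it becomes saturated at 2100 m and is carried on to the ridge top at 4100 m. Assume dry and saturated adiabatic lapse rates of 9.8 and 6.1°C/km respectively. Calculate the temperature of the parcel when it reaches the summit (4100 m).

9.04°C

From 900 m to 2100 m (dry): cools by 9.8 × 1.2 = 11.76°C, giving 21.24°C.
From 2100 m to 4100 m (saturated): cools by 6.1 × 2 = 12.2°C, giving 9.04°C.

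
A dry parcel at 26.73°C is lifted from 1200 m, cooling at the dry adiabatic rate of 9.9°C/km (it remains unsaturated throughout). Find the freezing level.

3900 m

Height above start = (26.73 − 0) / 9.9 = 2.7 km
Altitude = 1200 m + 2700 m = 3900 m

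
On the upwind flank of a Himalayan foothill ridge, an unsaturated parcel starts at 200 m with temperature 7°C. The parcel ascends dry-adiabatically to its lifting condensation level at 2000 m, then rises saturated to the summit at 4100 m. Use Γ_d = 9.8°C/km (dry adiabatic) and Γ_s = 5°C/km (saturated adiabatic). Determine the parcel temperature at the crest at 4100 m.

-21.14°C

200–2000 m, dry: Δz = 1.8 km ⇒ ΔT = -17.64°C; T = -10.64°C
2000–4100 m, saturated: Δz = 2.1 km ⇒ ΔT = -10.5°C; T = -21.14°C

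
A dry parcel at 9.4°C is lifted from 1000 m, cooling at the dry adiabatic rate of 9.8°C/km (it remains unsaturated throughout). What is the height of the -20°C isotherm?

Height above start = (9.4 − (-20)) / 9.8 = 3 km
Altitude = 1000 m + 3000 m = 4000 m

4000 m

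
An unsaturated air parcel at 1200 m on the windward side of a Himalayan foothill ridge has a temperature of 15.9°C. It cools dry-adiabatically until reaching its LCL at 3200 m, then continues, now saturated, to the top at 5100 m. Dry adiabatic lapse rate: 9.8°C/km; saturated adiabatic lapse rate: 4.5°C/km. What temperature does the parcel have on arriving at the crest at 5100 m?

-12.25°C

From 1200 m to 3200 m (dry): cools by 9.8 × 2 = 19.6°C, giving -3.7°C.
From 3200 m to 5100 m (saturated): cools by 4.5 × 1.9 = 8.55°C, giving -12.25°C.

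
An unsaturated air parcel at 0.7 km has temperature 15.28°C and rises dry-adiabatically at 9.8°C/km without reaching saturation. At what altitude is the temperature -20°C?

Height above start = (15.28 − (-20)) / 9.8 = 3.6 km
Altitude = 700 m + 3600 m = 4300 m

4.3 km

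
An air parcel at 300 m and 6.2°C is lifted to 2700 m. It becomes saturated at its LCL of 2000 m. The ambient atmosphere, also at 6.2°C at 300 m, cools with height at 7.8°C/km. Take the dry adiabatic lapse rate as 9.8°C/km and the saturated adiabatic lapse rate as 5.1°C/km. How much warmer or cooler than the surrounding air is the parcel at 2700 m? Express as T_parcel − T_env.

-1.51°C (parcel cooler than environment)

Parcel:
  Dry to 2000 m: -9.8 × 1.7 km = -16.66°C, so T = -10.46°C.
  Saturated to 2700 m: -5.1 × 0.7 km = -3.57°C, so T = -14.03°C.
Environment:
  Environment to 2700 m: -7.8 × 2.4 km = -18.72°C, so T = -12.52°C.
T_parcel − T_env = -14.03 − (-12.52) = -1.51°C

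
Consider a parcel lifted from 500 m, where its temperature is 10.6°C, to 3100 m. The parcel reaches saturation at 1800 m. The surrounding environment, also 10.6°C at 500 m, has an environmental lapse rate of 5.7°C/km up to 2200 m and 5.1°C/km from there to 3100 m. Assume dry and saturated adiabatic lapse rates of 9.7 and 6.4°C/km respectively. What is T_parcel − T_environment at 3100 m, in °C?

-6.65°C (parcel cooler than environment)

Parcel:
  500–1800 m, dry: Δz = 1.3 km ⇒ ΔT = -12.61°C; T = -2.01°C
  1800–3100 m, saturated: Δz = 1.3 km ⇒ ΔT = -8.32°C; T = -10.33°C
Environment:
  500–2200 m, environment, lower layer: Δz = 1.7 km ⇒ ΔT = -9.69°C; T = 0.91°C
  2200–3100 m, environment, upper layer: Δz = 0.9 km ⇒ ΔT = -4.59°C; T = -3.68°C
T_parcel − T_env = -10.33 − (-3.68) = -6.65°C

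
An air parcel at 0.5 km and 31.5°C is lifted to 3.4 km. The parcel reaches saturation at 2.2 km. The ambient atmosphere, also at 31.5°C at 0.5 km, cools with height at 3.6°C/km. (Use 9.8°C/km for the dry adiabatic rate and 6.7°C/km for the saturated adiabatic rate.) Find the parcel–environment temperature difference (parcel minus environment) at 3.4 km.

-14.26°C (parcel cooler than environment)

Parcel:
  500–2200 m, dry: Δz = 1.7 km ⇒ ΔT = -16.66°C; T = 14.84°C
  2200–3400 m, saturated: Δz = 1.2 km ⇒ ΔT = -8.04°C; T = 6.8°C
Environment:
  500–3400 m, environment: Δz = 2.9 km ⇒ ΔT = -10.44°C; T = 21.06°C
T_parcel − T_env = 6.8 − 21.06 = -14.26°C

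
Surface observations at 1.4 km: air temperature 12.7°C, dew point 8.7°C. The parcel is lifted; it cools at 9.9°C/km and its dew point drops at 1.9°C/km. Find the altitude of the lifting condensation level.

1.9 km

T and T_d converge at 9.9 − 1.9 = 8°C per km
Height above start = (12.7 − 8.7) / 8 = 0.5 km
LCL altitude = 1400 m + 500 m = 1900 m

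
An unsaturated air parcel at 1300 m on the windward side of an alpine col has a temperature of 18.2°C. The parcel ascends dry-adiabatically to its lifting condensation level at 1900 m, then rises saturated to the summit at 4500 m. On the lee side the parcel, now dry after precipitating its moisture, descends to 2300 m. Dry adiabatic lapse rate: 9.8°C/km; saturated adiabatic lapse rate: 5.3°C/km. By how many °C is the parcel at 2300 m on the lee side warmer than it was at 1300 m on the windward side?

+1.9°C

1300–1900 m, dry: Δz = 0.6 km ⇒ ΔT = -5.88°C; T = 12.32°C
1900–4500 m, saturated: Δz = 2.6 km ⇒ ΔT = -13.78°C; T = -1.46°C
4500–2300 m, dry descent: Δz = 2.2 km ⇒ ΔT = +21.56°C; T = 20.1°C
Net change vs windward start: 20.1 − 18.2 = +1.9°C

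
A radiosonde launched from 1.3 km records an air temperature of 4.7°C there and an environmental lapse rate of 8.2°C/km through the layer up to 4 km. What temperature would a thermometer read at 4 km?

-17.44°C

From 1300 m to 4000 m (environmental): cools by 8.2 × 2.7 = 22.14°C, giving -17.44°C.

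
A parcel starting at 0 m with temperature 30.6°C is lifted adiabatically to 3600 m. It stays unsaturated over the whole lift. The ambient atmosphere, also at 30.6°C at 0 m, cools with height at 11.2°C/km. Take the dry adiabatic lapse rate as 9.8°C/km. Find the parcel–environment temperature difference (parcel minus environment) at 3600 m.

+5.04°C (parcel warmer than environment)

Parcel:
  0–3600 m, dry: Δz = 3.6 km ⇒ ΔT = -35.28°C; T = -4.68°C
Environment:
  0–3600 m, environment: Δz = 3.6 km ⇒ ΔT = -40.32°C; T = -9.72°C
T_parcel − T_env = -4.68 − (-9.72) = +5.04°C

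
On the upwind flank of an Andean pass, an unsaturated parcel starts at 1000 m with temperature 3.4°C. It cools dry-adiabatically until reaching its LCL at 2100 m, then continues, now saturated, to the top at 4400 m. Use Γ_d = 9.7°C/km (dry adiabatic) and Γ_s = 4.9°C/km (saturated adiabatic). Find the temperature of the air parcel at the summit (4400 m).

-18.54°C

From 1000 m to 2100 m (dry): cools by 9.7 × 1.1 = 10.67°C, giving -7.27°C.
From 2100 m to 4400 m (saturated): cools by 4.9 × 2.3 = 11.27°C, giving -18.54°C.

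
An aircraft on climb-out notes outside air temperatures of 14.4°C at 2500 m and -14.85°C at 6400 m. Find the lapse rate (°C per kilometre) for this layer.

7.5°C/km

Γ = −ΔT/Δz = (14.4 − (-14.85)) / (6400 − 2500) m
  = 29.25°C / 3.9 km = 7.5°C/km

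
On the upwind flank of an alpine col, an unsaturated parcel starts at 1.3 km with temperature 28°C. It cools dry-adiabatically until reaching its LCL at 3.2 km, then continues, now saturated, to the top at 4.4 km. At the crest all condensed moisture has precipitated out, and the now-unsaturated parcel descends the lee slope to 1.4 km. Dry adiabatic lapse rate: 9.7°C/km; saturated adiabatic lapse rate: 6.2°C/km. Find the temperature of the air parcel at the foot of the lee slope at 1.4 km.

31.23°C

1300 → 3200 m (dry, 9.7°C/km): ΔT = -9.7 × 1.9 = -18.43°C → T = 9.57°C
3200 → 4400 m (saturated, 6.2°C/km): ΔT = -6.2 × 1.2 = -7.44°C → T = 2.13°C
4400 → 1400 m (dry descent, 9.7°C/km): ΔT = +9.7 × 3 = +29.1°C → T = 31.23°C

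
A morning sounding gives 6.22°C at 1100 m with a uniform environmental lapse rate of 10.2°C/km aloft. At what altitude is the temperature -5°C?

2200 m

Height above start = (6.22 − (-5)) / 10.2 = 1.1 km
Altitude = 1100 m + 1100 m = 2200 m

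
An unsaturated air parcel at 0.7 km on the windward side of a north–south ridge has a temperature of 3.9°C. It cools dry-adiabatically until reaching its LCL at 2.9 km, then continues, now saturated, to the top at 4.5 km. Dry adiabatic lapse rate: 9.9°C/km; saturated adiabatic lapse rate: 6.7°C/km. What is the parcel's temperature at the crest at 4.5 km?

700–2900 m, dry: Δz = 2.2 km ⇒ ΔT = -21.78°C; T = -17.88°C
2900–4500 m, saturated: Δz = 1.6 km ⇒ ΔT = -10.72°C; T = -28.6°C

-28.6°C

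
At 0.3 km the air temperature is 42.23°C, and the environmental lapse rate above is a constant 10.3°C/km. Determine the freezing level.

Height above start = (42.23 − 0) / 10.3 = 4.1 km
Altitude = 300 m + 4100 m = 4400 m

4.4 km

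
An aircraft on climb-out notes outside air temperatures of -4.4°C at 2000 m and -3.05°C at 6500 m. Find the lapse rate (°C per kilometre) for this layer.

Γ = −ΔT/Δz = (-4.4 − (-3.05)) / (6500 − 2000) m
  = -1.35°C / 4.5 km = -0.3°C/km

-0.3°C/km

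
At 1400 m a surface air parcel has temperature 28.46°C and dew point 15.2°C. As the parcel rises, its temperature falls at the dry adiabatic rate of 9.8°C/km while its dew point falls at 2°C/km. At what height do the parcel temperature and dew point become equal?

T and T_d converge at 9.8 − 2 = 7.8°C per km
Height above start = (28.46 − 15.2) / 7.8 = 1.7 km
LCL altitude = 1400 m + 1700 m = 3100 m

3100 m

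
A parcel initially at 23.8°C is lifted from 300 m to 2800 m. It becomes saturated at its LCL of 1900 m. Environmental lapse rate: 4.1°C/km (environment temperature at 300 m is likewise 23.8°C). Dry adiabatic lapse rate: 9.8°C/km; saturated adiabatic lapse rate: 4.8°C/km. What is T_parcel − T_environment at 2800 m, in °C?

-9.75°C (parcel cooler than environment)

Parcel:
  300–1900 m, dry: Δz = 1.6 km ⇒ ΔT = -15.68°C; T = 8.12°C
  1900–2800 m, saturated: Δz = 0.9 km ⇒ ΔT = -4.32°C; T = 3.8°C
Environment:
  300–2800 m, environment: Δz = 2.5 km ⇒ ΔT = -10.25°C; T = 13.55°C
T_parcel − T_env = 3.8 − 13.55 = -9.75°C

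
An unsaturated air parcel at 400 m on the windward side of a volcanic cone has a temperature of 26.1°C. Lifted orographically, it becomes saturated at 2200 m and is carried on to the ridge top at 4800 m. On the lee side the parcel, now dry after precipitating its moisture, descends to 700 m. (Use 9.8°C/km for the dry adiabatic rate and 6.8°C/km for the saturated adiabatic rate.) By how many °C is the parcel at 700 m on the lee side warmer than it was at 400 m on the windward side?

400 → 2200 m (dry, 9.8°C/km): ΔT = -9.8 × 1.8 = -17.64°C → T = 8.46°C
2200 → 4800 m (saturated, 6.8°C/km): ΔT = -6.8 × 2.6 = -17.68°C → T = -9.22°C
4800 → 700 m (dry descent, 9.8°C/km): ΔT = +9.8 × 4.1 = +40.18°C → T = 30.96°C
Net change vs windward start: 30.96 − 26.1 = +4.86°C

+4.86°C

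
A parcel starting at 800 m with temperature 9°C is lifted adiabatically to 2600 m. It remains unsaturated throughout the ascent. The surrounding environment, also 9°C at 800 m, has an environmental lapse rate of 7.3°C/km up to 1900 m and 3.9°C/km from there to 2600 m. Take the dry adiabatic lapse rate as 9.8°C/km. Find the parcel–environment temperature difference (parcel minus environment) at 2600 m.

-6.88°C (parcel cooler than environment)

Parcel:
  800 → 2600 m (dry, 9.8°C/km): ΔT = -9.8 × 1.8 = -17.64°C → T = -8.64°C
Environment:
  800 → 1900 m (environment, lower layer, 7.3°C/km): ΔT = -7.3 × 1.1 = -8.03°C → T = 0.97°C
  1900 → 2600 m (environment, upper layer, 3.9°C/km): ΔT = -3.9 × 0.7 = -2.73°C → T = -1.76°C
T_parcel − T_env = -8.64 − (-1.76) = -6.88°C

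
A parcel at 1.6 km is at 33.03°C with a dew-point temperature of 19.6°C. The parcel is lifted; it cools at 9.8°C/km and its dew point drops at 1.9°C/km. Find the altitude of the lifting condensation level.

T and T_d converge at 9.8 − 1.9 = 7.9°C per km
Height above start = (33.03 − 19.6) / 7.9 = 1.7 km
LCL altitude = 1600 m + 1700 m = 3300 m

3.3 km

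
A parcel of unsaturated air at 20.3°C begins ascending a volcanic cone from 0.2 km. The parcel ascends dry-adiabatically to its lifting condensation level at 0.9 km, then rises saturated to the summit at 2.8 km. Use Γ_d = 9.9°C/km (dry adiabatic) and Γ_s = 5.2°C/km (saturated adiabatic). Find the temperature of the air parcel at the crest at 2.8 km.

200 → 900 m (dry, 9.9°C/km): ΔT = -9.9 × 0.7 = -6.93°C → T = 13.37°C
900 → 2800 m (saturated, 5.2°C/km): ΔT = -5.2 × 1.9 = -9.88°C → T = 3.49°C

3.49°C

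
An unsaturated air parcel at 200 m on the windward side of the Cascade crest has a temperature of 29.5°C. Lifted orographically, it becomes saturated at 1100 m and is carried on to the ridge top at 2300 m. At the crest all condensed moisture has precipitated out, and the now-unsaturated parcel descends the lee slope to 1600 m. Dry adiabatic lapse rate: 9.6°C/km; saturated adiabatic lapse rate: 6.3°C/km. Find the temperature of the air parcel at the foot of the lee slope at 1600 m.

20.02°C

Dry to 1100 m: -9.6 × 0.9 km = -8.64°C, so T = 20.86°C.
Saturated to 2300 m: -6.3 × 1.2 km = -7.56°C, so T = 13.3°C.
Dry descent to 1600 m: +9.6 × 0.7 km = +6.72°C, so T = 20.02°C.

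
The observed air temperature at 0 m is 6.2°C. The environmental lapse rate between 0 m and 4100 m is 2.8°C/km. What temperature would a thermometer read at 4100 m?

0 → 4100 m (environmental, 2.8°C/km): ΔT = -2.8 × 4.1 = -11.48°C → T = -5.28°C

-5.28°C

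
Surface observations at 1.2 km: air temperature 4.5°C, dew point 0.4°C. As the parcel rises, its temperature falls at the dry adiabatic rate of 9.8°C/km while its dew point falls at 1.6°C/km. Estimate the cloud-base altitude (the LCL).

1.7 km

T and T_d converge at 9.8 − 1.6 = 8.2°C per km
Height above start = (4.5 − 0.4) / 8.2 = 0.5 km
LCL altitude = 1200 m + 500 m = 1700 m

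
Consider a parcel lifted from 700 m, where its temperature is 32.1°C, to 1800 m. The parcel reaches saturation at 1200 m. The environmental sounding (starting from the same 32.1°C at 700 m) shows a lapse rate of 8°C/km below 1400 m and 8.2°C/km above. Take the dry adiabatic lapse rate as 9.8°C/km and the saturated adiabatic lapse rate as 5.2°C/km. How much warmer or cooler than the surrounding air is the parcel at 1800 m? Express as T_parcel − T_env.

+0.86°C (parcel warmer than environment)

Parcel:
  700–1200 m, dry: Δz = 0.5 km ⇒ ΔT = -4.9°C; T = 27.2°C
  1200–1800 m, saturated: Δz = 0.6 km ⇒ ΔT = -3.12°C; T = 24.08°C
Environment:
  700–1400 m, environment, lower layer: Δz = 0.7 km ⇒ ΔT = -5.6°C; T = 26.5°C
  1400–1800 m, environment, upper layer: Δz = 0.4 km ⇒ ΔT = -3.28°C; T = 23.22°C
T_parcel − T_env = 24.08 − 23.22 = +0.86°C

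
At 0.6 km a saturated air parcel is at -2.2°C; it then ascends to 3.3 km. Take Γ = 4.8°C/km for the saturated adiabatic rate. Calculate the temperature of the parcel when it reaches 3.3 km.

-15.16°C

600–3300 m, saturated adiabatic: Δz = 2.7 km ⇒ ΔT = -12.96°C; T = -15.16°C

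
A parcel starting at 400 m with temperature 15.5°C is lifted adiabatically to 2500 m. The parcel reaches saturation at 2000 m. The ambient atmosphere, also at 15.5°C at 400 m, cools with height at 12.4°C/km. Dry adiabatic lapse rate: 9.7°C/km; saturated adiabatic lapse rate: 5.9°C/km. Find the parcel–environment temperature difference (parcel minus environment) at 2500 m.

+7.57°C (parcel warmer than environment)

Parcel:
  400 → 2000 m (dry, 9.7°C/km): ΔT = -9.7 × 1.6 = -15.52°C → T = -0.02°C
  2000 → 2500 m (saturated, 5.9°C/km): ΔT = -5.9 × 0.5 = -2.95°C → T = -2.97°C
Environment:
  400 → 2500 m (environment, 12.4°C/km): ΔT = -12.4 × 2.1 = -26.04°C → T = -10.54°C
T_parcel − T_env = -2.97 − (-10.54) = +7.57°C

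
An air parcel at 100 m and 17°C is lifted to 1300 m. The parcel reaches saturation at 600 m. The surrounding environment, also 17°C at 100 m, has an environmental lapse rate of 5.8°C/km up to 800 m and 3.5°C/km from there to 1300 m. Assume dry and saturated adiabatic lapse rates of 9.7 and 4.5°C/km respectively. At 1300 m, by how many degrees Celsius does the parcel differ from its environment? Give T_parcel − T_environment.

Parcel:
  100 → 600 m (dry, 9.7°C/km): ΔT = -9.7 × 0.5 = -4.85°C → T = 12.15°C
  600 → 1300 m (saturated, 4.5°C/km): ΔT = -4.5 × 0.7 = -3.15°C → T = 9°C
Environment:
  100 → 800 m (environment, lower layer, 5.8°C/km): ΔT = -5.8 × 0.7 = -4.06°C → T = 12.94°C
  800 → 1300 m (environment, upper layer, 3.5°C/km): ΔT = -3.5 × 0.5 = -1.75°C → T = 11.19°C
T_parcel − T_env = 9 − 11.19 = -2.19°C

-2.19°C (parcel cooler than environment)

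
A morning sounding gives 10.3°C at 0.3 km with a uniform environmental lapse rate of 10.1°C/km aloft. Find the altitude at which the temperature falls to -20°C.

3.3 km

Height above start = (10.3 − (-20)) / 10.1 = 3 km
Altitude = 300 m + 3000 m = 3300 m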